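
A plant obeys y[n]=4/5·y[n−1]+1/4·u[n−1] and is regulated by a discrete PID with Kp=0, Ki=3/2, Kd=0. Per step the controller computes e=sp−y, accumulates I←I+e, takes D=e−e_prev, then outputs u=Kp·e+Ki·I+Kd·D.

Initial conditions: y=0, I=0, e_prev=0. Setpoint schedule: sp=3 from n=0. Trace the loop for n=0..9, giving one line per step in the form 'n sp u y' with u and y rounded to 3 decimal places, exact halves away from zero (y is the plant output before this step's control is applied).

(exact arithmetic carried between steps; '≈' marks a value shown rounded to 6 d.p. or computed from one; I and e_prev carry over from the previous line; the table rounds u and y to 3 d.p., halves away from zero)
n=0: y=0, sp=3, e=sp−y=3; I=3, D=e−e_prev=3; u=0·3+3/2·3+0·3=4.5; next y=4/5·0+1/4·4.5=1.125
n=1: y=1.125, sp=3, e=sp−y=1.875; I=4.875, D=e−e_prev=-1.125; u=0·1.875+3/2·4.875+0·(-1.125)=7.3125; next y=4/5·1.125+1/4·7.3125=2.728125
n=2: y=2.728125, sp=3, e=sp−y=0.271875; I=5.146875, D=e−e_prev=-1.603125; u=0·0.271875+3/2·5.146875+0·(-1.603125)≈7.720313; next y=4/5·2.728125+1/4·7.720313≈4.112578
n=3: y≈4.112578, sp=3, e=sp−y≈-1.112578; I≈4.034297, D=e−e_prev≈-1.384453; u=0·(-1.112578)+3/2·4.034297+0·(-1.384453)≈6.051445; next y=4/5·4.112578+1/4·6.051445≈4.802924
n=4: y≈4.802924, sp=3, e=sp−y≈-1.802924; I≈2.231373, D=e−e_prev≈-0.690346; u=0·(-1.802924)+3/2·2.231373+0·(-0.690346)≈3.347060; next y=4/5·4.802924+1/4·3.347060≈4.679104
n=5: y≈4.679104, sp=3, e=sp−y≈-1.679104; I≈0.552269, D=e−e_prev≈0.123820; u=0·(-1.679104)+3/2·0.552269+0·0.123820≈0.828404; next y=4/5·4.679104+1/4·0.828404≈3.950384
n=6: y≈3.950384, sp=3, e=sp−y≈-0.950384; I≈-0.398115, D=e−e_prev≈0.728720; u=0·(-0.950384)+3/2·(-0.398115)+0·0.728720≈-0.597172; next y=4/5·3.950384+1/4·(-0.597172)≈3.011014
n=7: y≈3.011014, sp=3, e=sp−y≈-0.011014; I≈-0.409129, D=e−e_prev≈0.939370; u=0·(-0.011014)+3/2·(-0.409129)+0·0.939370≈-0.613694; next y=4/5·3.011014+1/4·(-0.613694)≈2.255388
n=8: y≈2.255388, sp=3, e=sp−y≈0.744612; I≈0.335483, D=e−e_prev≈0.755626; u=0·0.744612+3/2·0.335483+0·0.755626≈0.503224; next y=4/5·2.255388+1/4·0.503224≈1.930116
n=9: y≈1.930116, sp=3, e=sp−y≈1.069884; I≈1.405367, D=e−e_prev≈0.325271; u=0·1.069884+3/2·1.405367+0·0.325271≈2.108050; next y=4/5·1.930116+1/4·2.108050≈2.071106

0 3 4.500 0.000
1 3 7.313 1.125
2 3 7.720 2.728
3 3 6.051 4.113
4 3 3.347 4.803
5 3 0.828 4.679
6 3 -0.597 3.950
7 3 -0.614 3.011
8 3 0.503 2.255
9 3 2.108 1.930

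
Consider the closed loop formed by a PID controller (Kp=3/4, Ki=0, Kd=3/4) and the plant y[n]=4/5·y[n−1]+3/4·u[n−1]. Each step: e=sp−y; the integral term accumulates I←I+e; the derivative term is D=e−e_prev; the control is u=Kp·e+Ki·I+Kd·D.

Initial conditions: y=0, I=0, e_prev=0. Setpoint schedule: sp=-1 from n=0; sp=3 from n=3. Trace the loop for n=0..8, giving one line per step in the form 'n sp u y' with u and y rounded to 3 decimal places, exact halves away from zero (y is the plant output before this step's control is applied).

(exact arithmetic carried between steps; '≈' marks a value shown rounded to 6 d.p. or computed from one; I and e_prev carry over from the previous line; the table rounds u and y to 3 d.p., halves away from zero)
n=0: y=0, sp=-1, e=sp−y=-1; I=-1, D=e−e_prev=-1; u=3/4·(-1)+0·(-1)+3/4·(-1)=-1.5; next y=4/5·0+3/4·(-1.5)=-1.125
n=1: y=-1.125, sp=-1, e=sp−y=0.125; I=-0.875, D=e−e_prev=1.125; u=3/4·0.125+0·(-0.875)+3/4·1.125=0.9375; next y=4/5·(-1.125)+3/4·0.9375=-0.196875
n=2: y=-0.196875, sp=-1, e=sp−y=-0.803125; I=-1.678125, D=e−e_prev=-0.928125; u=3/4·(-0.803125)+0·(-1.678125)+3/4·(-0.928125)≈-1.298438; next y=4/5·(-0.196875)+3/4·(-1.298438)≈-1.131328
n=3: y≈-1.131328, sp=3, e=sp−y≈4.131328; I≈2.453203, D=e−e_prev≈4.934453; u=3/4·4.131328+0·2.453203+3/4·4.934453≈6.799336; next y=4/5·(-1.131328)+3/4·6.799336≈4.194439
n=4: y≈4.194439, sp=3, e=sp−y≈-1.194439; I≈1.258764, D=e−e_prev≈-5.325768; u=3/4·(-1.194439)+0·1.258764+3/4·(-5.325768)≈-4.890155; next y=4/5·4.194439+3/4·(-4.890155)≈-0.312065
n=5: y≈-0.312065, sp=3, e=sp−y≈3.312065; I≈4.570829, D=e−e_prev≈4.506504; u=3/4·3.312065+0·4.570829+3/4·4.506504≈5.863927; next y=4/5·(-0.312065)+3/4·5.863927≈4.148293
n=6: y≈4.148293, sp=3, e=sp−y≈-1.148293; I≈3.422535, D=e−e_prev≈-4.460358; u=3/4·(-1.148293)+0·3.422535+3/4·(-4.460358)≈-4.206489; next y=4/5·4.148293+3/4·(-4.206489)≈0.163768
n=7: y≈0.163768, sp=3, e=sp−y≈2.836232; I≈6.258767, D=e−e_prev≈3.984525; u=3/4·2.836232+0·6.258767+3/4·3.984525≈5.115568; next y=4/5·0.163768+3/4·5.115568≈3.967690
n=8: y≈3.967690, sp=3, e=sp−y≈-0.967690; I≈5.291077, D=e−e_prev≈-3.803922; u=3/4·(-0.967690)+0·5.291077+3/4·(-3.803922)≈-3.578709; next y=4/5·3.967690+3/4·(-3.578709)≈0.490120

0 -1 -1.500 0.000
1 -1 0.938 -1.125
2 -1 -1.298 -0.197
3 3 6.799 -1.131
4 3 -4.890 4.194
5 3 5.864 -0.312
6 3 -4.206 4.148
7 3 5.116 0.164
8 3 -3.579 3.968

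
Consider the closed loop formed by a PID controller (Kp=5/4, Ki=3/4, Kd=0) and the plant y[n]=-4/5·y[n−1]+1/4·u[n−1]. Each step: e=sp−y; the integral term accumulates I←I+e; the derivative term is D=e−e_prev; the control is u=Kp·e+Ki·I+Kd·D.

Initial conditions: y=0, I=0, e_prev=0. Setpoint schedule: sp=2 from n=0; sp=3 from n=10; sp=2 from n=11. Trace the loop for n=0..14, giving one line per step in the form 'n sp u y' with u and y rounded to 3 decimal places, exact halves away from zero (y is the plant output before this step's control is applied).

(exact arithmetic carried between steps; '≈' marks a value shown rounded to 6 d.p. or computed from one; I and e_prev carry over from the previous line; the table rounds u and y to 3 d.p., halves away from zero)
n=0: y=0, sp=2, e=sp−y=2; I=2, D=e−e_prev=2; u=5/4·2+3/4·2+0·2=4; next y=-4/5·0+1/4·4=1
n=1: y=1, sp=2, e=sp−y=1; I=3, D=e−e_prev=-1; u=5/4·1+3/4·3+0·(-1)=3.5; next y=-4/5·1+1/4·3.5=0.075
n=2: y=0.075, sp=2, e=sp−y=1.925; I=4.925, D=e−e_prev=0.925; u=5/4·1.925+3/4·4.925+0·0.925=6.1; next y=-4/5·0.075+1/4·6.1=1.465
n=3: y=1.465, sp=2, e=sp−y=0.535; I=5.46, D=e−e_prev=-1.39; u=5/4·0.535+3/4·5.46+0·(-1.39)=4.76375; next y=-4/5·1.465+1/4·4.76375≈0.018938
n=4: y≈0.018938, sp=2, e=sp−y≈1.981063; I≈7.441063, D=e−e_prev≈1.446063; u=5/4·1.981063+3/4·7.441063+0·1.446063≈8.057125; next y=-4/5·0.018938+1/4·8.057125≈1.999131
n=5: y≈1.999131, sp=2, e=sp−y≈0.000869; I≈7.441931, D=e−e_prev≈-1.980194; u=5/4·0.000869+3/4·7.441931+0·(-1.980194)≈5.582534; next y=-4/5·1.999131+1/4·5.582534≈-0.203671
n=6: y≈-0.203671, sp=2, e=sp−y≈2.203671; I≈9.645603, D=e−e_prev≈2.202803; u=5/4·2.203671+3/4·9.645603+0·2.202803≈9.988791; next y=-4/5·(-0.203671)+1/4·9.988791≈2.660135
n=7: y≈2.660135, sp=2, e=sp−y≈-0.660135; I≈8.985468, D=e−e_prev≈-2.863806; u=5/4·(-0.660135)+3/4·8.985468+0·(-2.863806)≈5.913932; next y=-4/5·2.660135+1/4·5.913932≈-0.649625
n=8: y≈-0.649625, sp=2, e=sp−y≈2.649625; I≈11.635093, D=e−e_prev≈3.309760; u=5/4·2.649625+3/4·11.635093+0·3.309760≈12.038351; next y=-4/5·(-0.649625)+1/4·12.038351≈3.529288
n=9: y≈3.529288, sp=2, e=sp−y≈-1.529288; I≈10.105805, D=e−e_prev≈-4.178913; u=5/4·(-1.529288)+3/4·10.105805+0·(-4.178913)≈5.667744; next y=-4/5·3.529288+1/4·5.667744≈-1.406494
n=10: y≈-1.406494, sp=3, e=sp−y≈4.406494; I≈14.512299, D=e−e_prev≈5.935782; u=5/4·4.406494+3/4·14.512299+0·5.935782≈16.392342; next y=-4/5·(-1.406494)+1/4·16.392342≈5.223281
n=11: y≈5.223281, sp=2, e=sp−y≈-3.223281; I≈11.289018, D=e−e_prev≈-7.629775; u=5/4·(-3.223281)+3/4·11.289018+0·(-7.629775)≈4.437663; next y=-4/5·5.223281+1/4·4.437663≈-3.069209
n=12: y≈-3.069209, sp=2, e=sp−y≈5.069209; I≈16.358227, D=e−e_prev≈8.292489; u=5/4·5.069209+3/4·16.358227+0·8.292489≈18.605181; next y=-4/5·(-3.069209)+1/4·18.605181≈7.106662
n=13: y≈7.106662, sp=2, e=sp−y≈-5.106662; I≈11.251565, D=e−e_prev≈-10.175871; u=5/4·(-5.106662)+3/4·11.251565+0·(-10.175871)≈2.055346; next y=-4/5·7.106662+1/4·2.055346≈-5.171493
n=14: y≈-5.171493, sp=2, e=sp−y≈7.171493; I≈18.423058, D=e−e_prev≈12.278156; u=5/4·7.171493+3/4·18.423058+0·12.278156≈22.781661; next y=-4/5·(-5.171493)+1/4·22.781661≈9.832610

0 2 4.000 0.000
1 2 3.500 1.000
2 2 6.100 0.075
3 2 4.764 1.465
4 2 8.057 0.019
5 2 5.583 1.999
6 2 9.989 -0.204
7 2 5.914 2.660
8 2 12.038 -0.650
9 2 5.668 3.529
10 3 16.392 -1.406
11 2 4.438 5.223
12 2 18.605 -3.069
13 2 2.055 7.107
14 2 22.782 -5.171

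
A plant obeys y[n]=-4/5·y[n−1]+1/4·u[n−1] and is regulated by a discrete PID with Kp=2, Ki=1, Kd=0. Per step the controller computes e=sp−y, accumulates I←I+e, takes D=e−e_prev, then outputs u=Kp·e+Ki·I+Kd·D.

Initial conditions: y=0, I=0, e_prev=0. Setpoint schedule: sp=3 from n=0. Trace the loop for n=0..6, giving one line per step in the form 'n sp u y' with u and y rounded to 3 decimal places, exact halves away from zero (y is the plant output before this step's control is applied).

(exact arithmetic carried between steps; '≈' marks a value shown rounded to 6 d.p. or computed from one; I and e_prev carry over from the previous line; the table rounds u and y to 3 d.p., halves away from zero)
n=0: y=0, sp=3, e=sp−y=3; I=3, D=e−e_prev=3; u=2·3+1·3+0·3=9; next y=-4/5·0+1/4·9=2.25
n=1: y=2.25, sp=3, e=sp−y=0.75; I=3.75, D=e−e_prev=-2.25; u=2·0.75+1·3.75+0·(-2.25)=5.25; next y=-4/5·2.25+1/4·5.25=-0.4875
n=2: y=-0.4875, sp=3, e=sp−y=3.4875; I=7.2375, D=e−e_prev=2.7375; u=2·3.4875+1·7.2375+0·2.7375=14.2125; next y=-4/5·(-0.4875)+1/4·14.2125=3.943125
n=3: y=3.943125, sp=3, e=sp−y=-0.943125; I=6.294375, D=e−e_prev=-4.430625; u=2·(-0.943125)+1·6.294375+0·(-4.430625)=4.408125; next y=-4/5·3.943125+1/4·4.408125≈-2.052469
n=4: y≈-2.052469, sp=3, e=sp−y≈5.052469; I≈11.346844, D=e−e_prev≈5.995594; u=2·5.052469+1·11.346844+0·5.995594≈21.451781; next y=-4/5·(-2.052469)+1/4·21.451781≈7.004920
n=5: y≈7.004920, sp=3, e=sp−y≈-4.004920; I≈7.341923, D=e−e_prev≈-9.057389; u=2·(-4.004920)+1·7.341923+0·(-9.057389)≈-0.667917; next y=-4/5·7.004920+1/4·(-0.667917)≈-5.770916
n=6: y≈-5.770916, sp=3, e=sp−y≈8.770916; I≈16.112839, D=e−e_prev≈12.775836; u=2·8.770916+1·16.112839+0·12.775836≈33.654670; next y=-4/5·(-5.770916)+1/4·33.654670≈13.030400

0 3 9.000 0.000
1 3 5.250 2.250
2 3 14.213 -0.488
3 3 4.408 3.943
4 3 21.452 -2.052
5 3 -0.668 7.005
6 3 33.655 -5.771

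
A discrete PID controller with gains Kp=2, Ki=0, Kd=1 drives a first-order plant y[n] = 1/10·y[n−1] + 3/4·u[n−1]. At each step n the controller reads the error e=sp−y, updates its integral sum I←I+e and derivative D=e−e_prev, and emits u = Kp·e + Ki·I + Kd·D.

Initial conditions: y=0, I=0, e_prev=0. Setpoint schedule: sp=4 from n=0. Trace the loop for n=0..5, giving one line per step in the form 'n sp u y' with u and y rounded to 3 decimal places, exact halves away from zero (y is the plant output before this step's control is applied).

0 4 12.000 0.000
1 4 -19.000 9.000
2 4 57.050 -13.350
3 4 -129.708 41.453
4 4 328.859 -93.135
5 4 -797.127 237.330

(exact arithmetic carried between steps; '≈' marks a value shown rounded to 6 d.p. or computed from one; I and e_prev carry over from the previous line; the table rounds u and y to 3 d.p., halves away from zero)
n=0: y=0, sp=4, e=sp−y=4; I=4, D=e−e_prev=4; u=2·4+0·4+1·4=12; next y=1/10·0+3/4·12=9
n=1: y=9, sp=4, e=sp−y=-5; I=-1, D=e−e_prev=-9; u=2·(-5)+0·(-1)+1·(-9)=-19; next y=1/10·9+3/4·(-19)=-13.35
n=2: y=-13.35, sp=4, e=sp−y=17.35; I=16.35, D=e−e_prev=22.35; u=2·17.35+0·16.35+1·22.35=57.05; next y=1/10·(-13.35)+3/4·57.05=41.4525
n=3: y=41.4525, sp=4, e=sp−y=-37.4525; I=-21.1025, D=e−e_prev=-54.8025; u=2·(-37.4525)+0·(-21.1025)+1·(-54.8025)=-129.7075; next y=1/10·41.4525+3/4·(-129.7075)=-93.135375
n=4: y=-93.135375, sp=4, e=sp−y=97.135375; I=76.032875, D=e−e_prev=134.587875; u=2·97.135375+0·76.032875+1·134.587875=328.858625; next y=1/10·(-93.135375)+3/4·328.858625≈237.330431
n=5: y≈237.330431, sp=4, e=sp−y≈-233.330431; I≈-157.297556, D=e−e_prev≈-330.465806; u=2·(-233.330431)+0·(-157.297556)+1·(-330.465806)≈-797.126669; next y=1/10·237.330431+3/4·(-797.126669)≈-574.111958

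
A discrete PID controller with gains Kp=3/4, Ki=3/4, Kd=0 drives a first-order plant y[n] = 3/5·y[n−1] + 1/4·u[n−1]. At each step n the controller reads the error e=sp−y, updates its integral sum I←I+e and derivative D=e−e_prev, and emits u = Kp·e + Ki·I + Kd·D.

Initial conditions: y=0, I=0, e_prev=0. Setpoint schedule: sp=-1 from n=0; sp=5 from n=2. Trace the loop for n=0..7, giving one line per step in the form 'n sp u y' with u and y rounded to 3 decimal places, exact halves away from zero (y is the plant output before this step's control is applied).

(exact arithmetic carried between steps; '≈' marks a value shown rounded to 6 d.p. or computed from one; I and e_prev carry over from the previous line; the table rounds u and y to 3 d.p., halves away from zero)
n=0: y=0, sp=-1, e=sp−y=-1; I=-1, D=e−e_prev=-1; u=3/4·(-1)+3/4·(-1)+0·(-1)=-1.5; next y=3/5·0+1/4·(-1.5)=-0.375
n=1: y=-0.375, sp=-1, e=sp−y=-0.625; I=-1.625, D=e−e_prev=0.375; u=3/4·(-0.625)+3/4·(-1.625)+0·0.375=-1.6875; next y=3/5·(-0.375)+1/4·(-1.6875)=-0.646875
n=2: y=-0.646875, sp=5, e=sp−y=5.646875; I=4.021875, D=e−e_prev=6.271875; u=3/4·5.646875+3/4·4.021875+0·6.271875≈7.251563; next y=3/5·(-0.646875)+1/4·7.251563≈1.424766
n=3: y≈1.424766, sp=5, e=sp−y≈3.575234; I≈7.597109, D=e−e_prev≈-2.071641; u=3/4·3.575234+3/4·7.597109+0·(-2.071641)≈8.379258; next y=3/5·1.424766+1/4·8.379258≈2.949674
n=4: y≈2.949674, sp=5, e=sp−y≈2.050326; I≈9.647436, D=e−e_prev≈-1.524908; u=3/4·2.050326+3/4·9.647436+0·(-1.524908)≈8.773321; next y=3/5·2.949674+1/4·8.773321≈3.963135
n=5: y≈3.963135, sp=5, e=sp−y≈1.036865; I≈10.684301, D=e−e_prev≈-1.013461; u=3/4·1.036865+3/4·10.684301+0·(-1.013461)≈8.790875; next y=3/5·3.963135+1/4·8.790875≈4.575599
n=6: y≈4.575599, sp=5, e=sp−y≈0.424401; I≈11.108701, D=e−e_prev≈-0.612465; u=3/4·0.424401+3/4·11.108701+0·(-0.612465)≈8.649827; next y=3/5·4.575599+1/4·8.649827≈4.907816
n=7: y≈4.907816, sp=5, e=sp−y≈0.092184; I≈11.200885, D=e−e_prev≈-0.332217; u=3/4·0.092184+3/4·11.200885+0·(-0.332217)≈8.469802; next y=3/5·4.907816+1/4·8.469802≈5.062140

0 -1 -1.500 0.000
1 -1 -1.688 -0.375
2 5 7.252 -0.647
3 5 8.379 1.425
4 5 8.773 2.950
5 5 8.791 3.963
6 5 8.650 4.576
7 5 8.470 4.908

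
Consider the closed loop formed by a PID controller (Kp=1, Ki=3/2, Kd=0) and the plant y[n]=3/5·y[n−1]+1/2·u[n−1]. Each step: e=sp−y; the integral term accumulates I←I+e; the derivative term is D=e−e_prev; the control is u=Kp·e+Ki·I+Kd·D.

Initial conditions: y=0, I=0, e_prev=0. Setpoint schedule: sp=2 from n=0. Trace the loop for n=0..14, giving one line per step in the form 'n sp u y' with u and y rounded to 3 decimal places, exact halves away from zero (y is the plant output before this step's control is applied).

0 2 5.000 0.000
1 2 1.750 2.500
2 2 1.313 2.375
3 2 1.484 2.081
4 2 1.588 1.991
5 2 1.607 1.989
6 2 1.604 1.997
7 2 1.601 2.000
8 2 1.600 2.000
9 2 1.600 2.000
10 2 1.600 2.000
11 2 1.600 2.000
12 2 1.600 2.000
13 2 1.600 2.000
14 2 1.600 2.000

(exact arithmetic carried between steps; '≈' marks a value shown rounded to 6 d.p. or computed from one; I and e_prev carry over from the previous line; the table rounds u and y to 3 d.p., halves away from zero)
n=0: y=0, sp=2, e=sp−y=2; I=2, D=e−e_prev=2; u=1·2+3/2·2+0·2=5; next y=3/5·0+1/2·5=2.5
n=1: y=2.5, sp=2, e=sp−y=-0.5; I=1.5, D=e−e_prev=-2.5; u=1·(-0.5)+3/2·1.5+0·(-2.5)=1.75; next y=3/5·2.5+1/2·1.75=2.375
n=2: y=2.375, sp=2, e=sp−y=-0.375; I=1.125, D=e−e_prev=0.125; u=1·(-0.375)+3/2·1.125+0·0.125=1.3125; next y=3/5·2.375+1/2·1.3125=2.08125
n=3: y=2.08125, sp=2, e=sp−y=-0.08125; I=1.04375, D=e−e_prev=0.29375; u=1·(-0.08125)+3/2·1.04375+0·0.29375=1.484375; next y=3/5·2.08125+1/2·1.484375≈1.990938
n=4: y≈1.990938, sp=2, e=sp−y≈0.009063; I≈1.052813, D=e−e_prev≈0.090313; u=1·0.009063+3/2·1.052813+0·0.090313≈1.588281; next y=3/5·1.990938+1/2·1.588281≈1.988703
n=5: y≈1.988703, sp=2, e=sp−y≈0.011297; I≈1.064109, D=e−e_prev≈0.002234; u=1·0.011297+3/2·1.064109+0·0.002234≈1.607461; next y=3/5·1.988703+1/2·1.607461≈1.996952
n=6: y≈1.996952, sp=2, e=sp−y≈0.003048; I≈1.067157, D=e−e_prev≈-0.008249; u=1·0.003048+3/2·1.067157+0·(-0.008249)≈1.603783; next y=3/5·1.996952+1/2·1.603783≈2.000063
n=7: y≈2.000063, sp=2, e=sp−y≈-0.000063; I≈1.067094, D=e−e_prev≈-0.003111; u=1·(-0.000063)+3/2·1.067094+0·(-0.003111)≈1.600578; next y=3/5·2.000063+1/2·1.600578≈2.000327
n=8: y≈2.000327, sp=2, e=sp−y≈-0.000327; I≈1.066767, D=e−e_prev≈-0.000264; u=1·(-0.000327)+3/2·1.066767+0·(-0.000264)≈1.599824; next y=3/5·2.000327+1/2·1.599824≈2.000108
n=9: y≈2.000108, sp=2, e=sp−y≈-0.000108; I≈1.066659, D=e−e_prev≈0.000219; u=1·(-0.000108)+3/2·1.066659+0·0.000219≈1.599881; next y=3/5·2.000108+1/2·1.599881≈2.000005
n=10: y≈2.000005, sp=2, e=sp−y≈-0.000005; I≈1.066654, D=e−e_prev≈0.000103; u=1·(-0.000005)+3/2·1.066654+0·0.000103≈1.599976; next y=3/5·2.000005+1/2·1.599976≈1.999991
n=11: y≈1.999991, sp=2, e=sp−y≈0.000009; I≈1.066663, D=e−e_prev≈0.000014; u=1·0.000009+3/2·1.066663+0·0.000014≈1.600003; next y=3/5·1.999991+1/2·1.600003≈1.999996
n=12: y≈1.999996, sp=2, e=sp−y≈0.000004; I≈1.066667, D=e−e_prev≈-0.000005; u=1·0.000004+3/2·1.066667+0·(-0.000005)≈1.600004; next y=3/5·1.999996+1/2·1.600004≈2.000000
n=13: y≈2.000000, sp=2, e=sp−y≈0.000000; I≈1.066667, D=e−e_prev≈-0.000003; u=1·0.000000+3/2·1.066667+0·(-0.000003)≈1.600001; next y=3/5·2.000000+1/2·1.600001≈2.000000
n=14: y≈2.000000, sp=2, e=sp−y≈0.000000; I≈1.066667, D=e−e_prev≈-0.000001; u=1·0.000000+3/2·1.066667+0·(-0.000001)≈1.600000; next y=3/5·2.000000+1/2·1.600000≈2.000000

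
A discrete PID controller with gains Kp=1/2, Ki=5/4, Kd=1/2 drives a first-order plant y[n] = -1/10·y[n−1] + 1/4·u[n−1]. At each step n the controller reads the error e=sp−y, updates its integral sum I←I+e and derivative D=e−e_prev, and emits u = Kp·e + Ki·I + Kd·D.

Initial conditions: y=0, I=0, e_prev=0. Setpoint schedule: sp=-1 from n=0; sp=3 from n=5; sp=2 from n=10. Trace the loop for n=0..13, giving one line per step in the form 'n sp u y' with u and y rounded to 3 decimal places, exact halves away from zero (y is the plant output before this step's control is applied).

(exact arithmetic carried between steps; '≈' marks a value shown rounded to 6 d.p. or computed from one; I and e_prev carry over from the previous line; the table rounds u and y to 3 d.p., halves away from zero)
n=0: y=0, sp=-1, e=sp−y=-1; I=-1, D=e−e_prev=-1; u=1/2·(-1)+5/4·(-1)+1/2·(-1)=-2.25; next y=-1/10·0+1/4·(-2.25)=-0.5625
n=1: y=-0.5625, sp=-1, e=sp−y=-0.4375; I=-1.4375, D=e−e_prev=0.5625; u=1/2·(-0.4375)+5/4·(-1.4375)+1/2·0.5625=-1.734375; next y=-1/10·(-0.5625)+1/4·(-1.734375)≈-0.377344
n=2: y≈-0.377344, sp=-1, e=sp−y≈-0.622656; I≈-2.060156, D=e−e_prev≈-0.185156; u=1/2·(-0.622656)+5/4·(-2.060156)+1/2·(-0.185156)≈-2.979102; next y=-1/10·(-0.377344)+1/4·(-2.979102)≈-0.707041
n=3: y≈-0.707041, sp=-1, e=sp−y≈-0.292959; I≈-2.353115, D=e−e_prev≈0.329697; u=1/2·(-0.292959)+5/4·(-2.353115)+1/2·0.329697≈-2.923025; next y=-1/10·(-0.707041)+1/4·(-2.923025)≈-0.660052
n=4: y≈-0.660052, sp=-1, e=sp−y≈-0.339948; I≈-2.693063, D=e−e_prev≈-0.046989; u=1/2·(-0.339948)+5/4·(-2.693063)+1/2·(-0.046989)≈-3.559797; next y=-1/10·(-0.660052)+1/4·(-3.559797)≈-0.823944
n=5: y≈-0.823944, sp=3, e=sp−y≈3.823944; I≈1.130881, D=e−e_prev≈4.163892; u=1/2·3.823944+5/4·1.130881+1/2·4.163892≈5.407519; next y=-1/10·(-0.823944)+1/4·5.407519≈1.434274
n=6: y≈1.434274, sp=3, e=sp−y≈1.565726; I≈2.696607, D=e−e_prev≈-2.258218; u=1/2·1.565726+5/4·2.696607+1/2·(-2.258218)≈3.024512; next y=-1/10·1.434274+1/4·3.024512≈0.612701
n=7: y≈0.612701, sp=3, e=sp−y≈2.387299; I≈5.083906, D=e−e_prev≈0.821574; u=1/2·2.387299+5/4·5.083906+1/2·0.821574≈7.959319; next y=-1/10·0.612701+1/4·7.959319≈1.928560
n=8: y≈1.928560, sp=3, e=sp−y≈1.071440; I≈6.155346, D=e−e_prev≈-1.315859; u=1/2·1.071440+5/4·6.155346+1/2·(-1.315859)≈7.571974; next y=-1/10·1.928560+1/4·7.571974≈1.700137
n=9: y≈1.700137, sp=3, e=sp−y≈1.299863; I≈7.455209, D=e−e_prev≈0.228422; u=1/2·1.299863+5/4·7.455209+1/2·0.228422≈10.083154; next y=-1/10·1.700137+1/4·10.083154≈2.350775
n=10: y≈2.350775, sp=2, e=sp−y≈-0.350775; I≈7.104434, D=e−e_prev≈-1.650637; u=1/2·(-0.350775)+5/4·7.104434+1/2·(-1.650637)≈7.879837; next y=-1/10·2.350775+1/4·7.879837≈1.734882
n=11: y≈1.734882, sp=2, e=sp−y≈0.265118; I≈7.369553, D=e−e_prev≈0.615893; u=1/2·0.265118+5/4·7.369553+1/2·0.615893≈9.652446; next y=-1/10·1.734882+1/4·9.652446≈2.239623
n=12: y≈2.239623, sp=2, e=sp−y≈-0.239623; I≈7.129929, D=e−e_prev≈-0.504742; u=1/2·(-0.239623)+5/4·7.129929+1/2·(-0.504742)≈8.540229; next y=-1/10·2.239623+1/4·8.540229≈1.911095
n=13: y≈1.911095, sp=2, e=sp−y≈0.088905; I≈7.218834, D=e−e_prev≈0.328528; u=1/2·0.088905+5/4·7.218834+1/2·0.328528≈9.232260; next y=-1/10·1.911095+1/4·9.232260≈2.116955

0 -1 -2.250 0.000
1 -1 -1.734 -0.563
2 -1 -2.979 -0.377
3 -1 -2.923 -0.707
4 -1 -3.560 -0.660
5 3 5.408 -0.824
6 3 3.025 1.434
7 3 7.959 0.613
8 3 7.572 1.929
9 3 10.083 1.700
10 2 7.880 2.351
11 2 9.652 1.735
12 2 8.540 2.240
13 2 9.232 1.911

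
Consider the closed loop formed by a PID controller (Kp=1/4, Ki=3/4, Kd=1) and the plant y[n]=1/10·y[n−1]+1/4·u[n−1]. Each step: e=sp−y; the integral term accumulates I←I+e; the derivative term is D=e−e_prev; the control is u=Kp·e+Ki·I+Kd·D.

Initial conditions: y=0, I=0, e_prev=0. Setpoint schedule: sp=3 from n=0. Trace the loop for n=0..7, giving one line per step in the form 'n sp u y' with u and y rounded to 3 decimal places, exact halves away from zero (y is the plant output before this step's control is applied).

(exact arithmetic carried between steps; '≈' marks a value shown rounded to 6 d.p. or computed from one; I and e_prev carry over from the previous line; the table rounds u and y to 3 d.p., halves away from zero)
n=0: y=0, sp=3, e=sp−y=3; I=3, D=e−e_prev=3; u=1/4·3+3/4·3+1·3=6; next y=1/10·0+1/4·6=1.5
n=1: y=1.5, sp=3, e=sp−y=1.5; I=4.5, D=e−e_prev=-1.5; u=1/4·1.5+3/4·4.5+1·(-1.5)=2.25; next y=1/10·1.5+1/4·2.25=0.7125
n=2: y=0.7125, sp=3, e=sp−y=2.2875; I=6.7875, D=e−e_prev=0.7875; u=1/4·2.2875+3/4·6.7875+1·0.7875=6.45; next y=1/10·0.7125+1/4·6.45=1.68375
n=3: y=1.68375, sp=3, e=sp−y=1.31625; I=8.10375, D=e−e_prev=-0.97125; u=1/4·1.31625+3/4·8.10375+1·(-0.97125)=5.435625; next y=1/10·1.68375+1/4·5.435625≈1.527281
n=4: y≈1.527281, sp=3, e=sp−y≈1.472719; I≈9.576469, D=e−e_prev≈0.156469; u=1/4·1.472719+3/4·9.576469+1·0.156469≈7.707; next y=1/10·1.527281+1/4·7.707≈2.079478
n=5: y≈2.079478, sp=3, e=sp−y≈0.920522; I≈10.496991, D=e−e_prev≈-0.552197; u=1/4·0.920522+3/4·10.496991+1·(-0.552197)≈7.550677; next y=1/10·2.079478+1/4·7.550677≈2.095617
n=6: y≈2.095617, sp=3, e=sp−y≈0.904383; I≈11.401374, D=e−e_prev≈-0.016139; u=1/4·0.904383+3/4·11.401374+1·(-0.016139)≈8.760987; next y=1/10·2.095617+1/4·8.760987≈2.399808
n=7: y≈2.399808, sp=3, e=sp−y≈0.600192; I≈12.001565, D=e−e_prev≈-0.304192; u=1/4·0.600192+3/4·12.001565+1·(-0.304192)≈8.847030; next y=1/10·2.399808+1/4·8.847030≈2.451738

0 3 6.000 0.000
1 3 2.250 1.500
2 3 6.450 0.713
3 3 5.436 1.684
4 3 7.707 1.527
5 3 7.551 2.079
6 3 8.761 2.096
7 3 8.847 2.400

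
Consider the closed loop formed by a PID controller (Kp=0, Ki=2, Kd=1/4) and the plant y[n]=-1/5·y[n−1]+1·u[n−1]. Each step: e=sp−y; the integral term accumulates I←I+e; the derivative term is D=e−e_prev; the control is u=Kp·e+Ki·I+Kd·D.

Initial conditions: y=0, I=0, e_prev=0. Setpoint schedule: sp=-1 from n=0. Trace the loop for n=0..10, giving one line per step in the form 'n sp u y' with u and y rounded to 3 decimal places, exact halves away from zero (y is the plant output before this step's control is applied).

(exact arithmetic carried between steps; '≈' marks a value shown rounded to 6 d.p. or computed from one; I and e_prev carry over from the previous line; the table rounds u and y to 3 d.p., halves away from zero)
n=0: y=0, sp=-1, e=sp−y=-1; I=-1, D=e−e_prev=-1; u=0·(-1)+2·(-1)+1/4·(-1)=-2.25; next y=-1/5·0+1·(-2.25)=-2.25
n=1: y=-2.25, sp=-1, e=sp−y=1.25; I=0.25, D=e−e_prev=2.25; u=0·1.25+2·0.25+1/4·2.25=1.0625; next y=-1/5·(-2.25)+1·1.0625=1.5125
n=2: y=1.5125, sp=-1, e=sp−y=-2.5125; I=-2.2625, D=e−e_prev=-3.7625; u=0·(-2.5125)+2·(-2.2625)+1/4·(-3.7625)=-5.465625; next y=-1/5·1.5125+1·(-5.465625)=-5.768125
n=3: y=-5.768125, sp=-1, e=sp−y=4.768125; I=2.505625, D=e−e_prev=7.280625; u=0·4.768125+2·2.505625+1/4·7.280625≈6.831406; next y=-1/5·(-5.768125)+1·6.831406≈7.985031
n=4: y≈7.985031, sp=-1, e=sp−y≈-8.985031; I≈-6.479406, D=e−e_prev≈-13.753156; u=0·(-8.985031)+2·(-6.479406)+1/4·(-13.753156)≈-16.397102; next y=-1/5·7.985031+1·(-16.397102)≈-17.994108
n=5: y≈-17.994108, sp=-1, e=sp−y≈16.994108; I≈10.514702, D=e−e_prev≈25.979139; u=0·16.994108+2·10.514702+1/4·25.979139≈27.524188; next y=-1/5·(-17.994108)+1·27.524188≈31.123009
n=6: y≈31.123009, sp=-1, e=sp−y≈-32.123009; I≈-21.608308, D=e−e_prev≈-49.117117; u=0·(-32.123009)+2·(-21.608308)+1/4·(-49.117117)≈-55.495895; next y=-1/5·31.123009+1·(-55.495895)≈-61.720497
n=7: y≈-61.720497, sp=-1, e=sp−y≈60.720497; I≈39.112189, D=e−e_prev≈92.843506; u=0·60.720497+2·39.112189+1/4·92.843506≈101.435255; next y=-1/5·(-61.720497)+1·101.435255≈113.779354
n=8: y≈113.779354, sp=-1, e=sp−y≈-114.779354; I≈-75.667165, D=e−e_prev≈-175.499851; u=0·(-114.779354)+2·(-75.667165)+1/4·(-175.499851)≈-195.209293; next y=-1/5·113.779354+1·(-195.209293)≈-217.965164
n=9: y≈-217.965164, sp=-1, e=sp−y≈216.965164; I≈141.297999, D=e−e_prev≈331.744518; u=0·216.965164+2·141.297999+1/4·331.744518≈365.532127; next y=-1/5·(-217.965164)+1·365.532127≈409.125160
n=10: y≈409.125160, sp=-1, e=sp−y≈-410.125160; I≈-268.827161, D=e−e_prev≈-627.090324; u=0·(-410.125160)+2·(-268.827161)+1/4·(-627.090324)≈-694.426903; next y=-1/5·409.125160+1·(-694.426903)≈-776.251935

0 -1 -2.250 0.000
1 -1 1.063 -2.250
2 -1 -5.466 1.513
3 -1 6.831 -5.768
4 -1 -16.397 7.985
5 -1 27.524 -17.994
6 -1 -55.496 31.123
7 -1 101.435 -61.720
8 -1 -195.209 113.779
9 -1 365.532 -217.965
10 -1 -694.427 409.125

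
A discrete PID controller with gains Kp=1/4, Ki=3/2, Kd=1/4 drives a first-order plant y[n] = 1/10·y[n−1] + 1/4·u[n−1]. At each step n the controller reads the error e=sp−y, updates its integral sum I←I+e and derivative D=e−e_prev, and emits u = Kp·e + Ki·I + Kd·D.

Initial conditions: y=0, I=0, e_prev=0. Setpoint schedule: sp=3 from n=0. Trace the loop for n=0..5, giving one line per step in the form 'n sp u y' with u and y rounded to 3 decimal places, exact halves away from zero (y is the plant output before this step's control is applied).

(exact arithmetic carried between steps; '≈' marks a value shown rounded to 6 d.p. or computed from one; I and e_prev carry over from the previous line; the table rounds u and y to 3 d.p., halves away from zero)
n=0: y=0, sp=3, e=sp−y=3; I=3, D=e−e_prev=3; u=1/4·3+3/2·3+1/4·3=6; next y=1/10·0+1/4·6=1.5
n=1: y=1.5, sp=3, e=sp−y=1.5; I=4.5, D=e−e_prev=-1.5; u=1/4·1.5+3/2·4.5+1/4·(-1.5)=6.75; next y=1/10·1.5+1/4·6.75=1.8375
n=2: y=1.8375, sp=3, e=sp−y=1.1625; I=5.6625, D=e−e_prev=-0.3375; u=1/4·1.1625+3/2·5.6625+1/4·(-0.3375)=8.7; next y=1/10·1.8375+1/4·8.7=2.35875
n=3: y=2.35875, sp=3, e=sp−y=0.64125; I=6.30375, D=e−e_prev=-0.52125; u=1/4·0.64125+3/2·6.30375+1/4·(-0.52125)=9.485625; next y=1/10·2.35875+1/4·9.485625≈2.607281
n=4: y≈2.607281, sp=3, e=sp−y≈0.392719; I≈6.696469, D=e−e_prev≈-0.248531; u=1/4·0.392719+3/2·6.696469+1/4·(-0.248531)≈10.08075; next y=1/10·2.607281+1/4·10.08075≈2.780916
n=5: y≈2.780916, sp=3, e=sp−y≈0.219084; I≈6.915553, D=e−e_prev≈-0.173634; u=1/4·0.219084+3/2·6.915553+1/4·(-0.173634)≈10.384692; next y=1/10·2.780916+1/4·10.384692≈2.874265

0 3 6.000 0.000
1 3 6.750 1.500
2 3 8.700 1.838
3 3 9.486 2.359
4 3 10.081 2.607
5 3 10.385 2.781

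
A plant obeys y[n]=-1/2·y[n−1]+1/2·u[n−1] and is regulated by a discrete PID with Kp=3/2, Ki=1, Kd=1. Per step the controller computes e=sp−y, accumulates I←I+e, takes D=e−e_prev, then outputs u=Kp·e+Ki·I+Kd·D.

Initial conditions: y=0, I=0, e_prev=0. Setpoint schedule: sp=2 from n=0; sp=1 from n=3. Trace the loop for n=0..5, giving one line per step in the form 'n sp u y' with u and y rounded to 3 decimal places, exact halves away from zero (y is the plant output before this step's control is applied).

(exact arithmetic carried between steps; '≈' marks a value shown rounded to 6 d.p. or computed from one; I and e_prev carry over from the previous line; the table rounds u and y to 3 d.p., halves away from zero)
n=0: y=0, sp=2, e=sp−y=2; I=2, D=e−e_prev=2; u=3/2·2+1·2+1·2=7; next y=-1/2·0+1/2·7=3.5
n=1: y=3.5, sp=2, e=sp−y=-1.5; I=0.5, D=e−e_prev=-3.5; u=3/2·(-1.5)+1·0.5+1·(-3.5)=-5.25; next y=-1/2·3.5+1/2·(-5.25)=-4.375
n=2: y=-4.375, sp=2, e=sp−y=6.375; I=6.875, D=e−e_prev=7.875; u=3/2·6.375+1·6.875+1·7.875=24.3125; next y=-1/2·(-4.375)+1/2·24.3125=14.34375
n=3: y=14.34375, sp=1, e=sp−y=-13.34375; I=-6.46875, D=e−e_prev=-19.71875; u=3/2·(-13.34375)+1·(-6.46875)+1·(-19.71875)=-46.203125; next y=-1/2·14.34375+1/2·(-46.203125)≈-30.273438
n=4: y≈-30.273438, sp=1, e=sp−y≈31.273438; I≈24.804688, D=e−e_prev≈44.617188; u=3/2·31.273438+1·24.804688+1·44.617188≈116.332031; next y=-1/2·(-30.273438)+1/2·116.332031≈73.302734
n=5: y≈73.302734, sp=1, e=sp−y≈-72.302734; I≈-47.498047, D=e−e_prev≈-103.576172; u=3/2·(-72.302734)+1·(-47.498047)+1·(-103.576172)≈-259.528320; next y=-1/2·73.302734+1/2·(-259.528320)≈-166.415527

0 2 7.000 0.000
1 2 -5.250 3.500
2 2 24.313 -4.375
3 1 -46.203 14.344
4 1 116.332 -30.273
5 1 -259.528 73.303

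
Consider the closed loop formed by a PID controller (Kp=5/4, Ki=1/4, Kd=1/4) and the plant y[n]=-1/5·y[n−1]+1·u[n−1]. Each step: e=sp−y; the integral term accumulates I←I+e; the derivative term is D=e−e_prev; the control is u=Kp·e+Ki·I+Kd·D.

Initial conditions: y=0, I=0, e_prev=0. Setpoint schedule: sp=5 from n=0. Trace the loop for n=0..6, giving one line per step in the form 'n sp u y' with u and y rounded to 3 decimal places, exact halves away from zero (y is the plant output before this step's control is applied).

(exact arithmetic carried between steps; '≈' marks a value shown rounded to 6 d.p. or computed from one; I and e_prev carry over from the previous line; the table rounds u and y to 3 d.p., halves away from zero)
n=0: y=0, sp=5, e=sp−y=5; I=5, D=e−e_prev=5; u=5/4·5+1/4·5+1/4·5=8.75; next y=-1/5·0+1·8.75=8.75
n=1: y=8.75, sp=5, e=sp−y=-3.75; I=1.25, D=e−e_prev=-8.75; u=5/4·(-3.75)+1/4·1.25+1/4·(-8.75)=-6.5625; next y=-1/5·8.75+1·(-6.5625)=-8.3125
n=2: y=-8.3125, sp=5, e=sp−y=13.3125; I=14.5625, D=e−e_prev=17.0625; u=5/4·13.3125+1/4·14.5625+1/4·17.0625=24.546875; next y=-1/5·(-8.3125)+1·24.546875=26.209375
n=3: y=26.209375, sp=5, e=sp−y=-21.209375; I=-6.646875, D=e−e_prev=-34.521875; u=5/4·(-21.209375)+1/4·(-6.646875)+1/4·(-34.521875)≈-36.803906; next y=-1/5·26.209375+1·(-36.803906)≈-42.045781
n=4: y≈-42.045781, sp=5, e=sp−y≈47.045781; I≈40.398906, D=e−e_prev≈68.255156; u=5/4·47.045781+1/4·40.398906+1/4·68.255156≈85.970742; next y=-1/5·(-42.045781)+1·85.970742≈94.379898
n=5: y≈94.379898, sp=5, e=sp−y≈-89.379898; I≈-48.980992, D=e−e_prev≈-136.425680; u=5/4·(-89.379898)+1/4·(-48.980992)+1/4·(-136.425680)≈-158.076541; next y=-1/5·94.379898+1·(-158.076541)≈-176.952521
n=6: y≈-176.952521, sp=5, e=sp−y≈181.952521; I≈132.971529, D=e−e_prev≈271.332419; u=5/4·181.952521+1/4·132.971529+1/4·271.332419≈328.516638; next y=-1/5·(-176.952521)+1·328.516638≈363.907142

0 5 8.750 0.000
1 5 -6.563 8.750
2 5 24.547 -8.313
3 5 -36.804 26.209
4 5 85.971 -42.046
5 5 -158.077 94.380
6 5 328.517 -176.953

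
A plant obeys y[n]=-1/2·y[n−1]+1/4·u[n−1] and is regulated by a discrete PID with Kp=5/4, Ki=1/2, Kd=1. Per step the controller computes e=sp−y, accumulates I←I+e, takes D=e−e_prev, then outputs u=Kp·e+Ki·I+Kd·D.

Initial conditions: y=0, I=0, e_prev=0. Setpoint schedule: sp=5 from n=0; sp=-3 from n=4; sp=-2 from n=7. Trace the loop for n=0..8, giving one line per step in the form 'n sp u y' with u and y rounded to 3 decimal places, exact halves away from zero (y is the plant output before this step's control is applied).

0 5 13.750 0.000
1 5 1.797 3.438
2 5 18.960 -1.270
3 5 -0.884 5.375
4 -3 6.351 -2.908
5 -3 -10.341 3.042
6 -3 12.246 -4.106
7 -2 -16.957 5.115
8 -2 20.463 -6.797

(exact arithmetic carried between steps; '≈' marks a value shown rounded to 6 d.p. or computed from one; I and e_prev carry over from the previous line; the table rounds u and y to 3 d.p., halves away from zero)
n=0: y=0, sp=5, e=sp−y=5; I=5, D=e−e_prev=5; u=5/4·5+1/2·5+1·5=13.75; next y=-1/2·0+1/4·13.75=3.4375
n=1: y=3.4375, sp=5, e=sp−y=1.5625; I=6.5625, D=e−e_prev=-3.4375; u=5/4·1.5625+1/2·6.5625+1·(-3.4375)=1.796875; next y=-1/2·3.4375+1/4·1.796875≈-1.269531
n=2: y≈-1.269531, sp=5, e=sp−y≈6.269531; I≈12.832031, D=e−e_prev≈4.707031; u=5/4·6.269531+1/2·12.832031+1·4.707031≈18.959961; next y=-1/2·(-1.269531)+1/4·18.959961≈5.374756
n=3: y≈5.374756, sp=5, e=sp−y≈-0.374756; I≈12.457275, D=e−e_prev≈-6.644287; u=5/4·(-0.374756)+1/2·12.457275+1·(-6.644287)≈-0.884094; next y=-1/2·5.374756+1/4·(-0.884094)≈-2.908401
n=4: y≈-2.908401, sp=-3, e=sp−y≈-0.091599; I≈12.365677, D=e−e_prev≈0.283157; u=5/4·(-0.091599)+1/2·12.365677+1·0.283157≈6.351498; next y=-1/2·(-2.908401)+1/4·6.351498≈3.042075
n=5: y≈3.042075, sp=-3, e=sp−y≈-6.042075; I≈6.323602, D=e−e_prev≈-5.950477; u=5/4·(-6.042075)+1/2·6.323602+1·(-5.950477)≈-10.341270; next y=-1/2·3.042075+1/4·(-10.341270)≈-4.106355
n=6: y≈-4.106355, sp=-3, e=sp−y≈1.106355; I≈7.429957, D=e−e_prev≈7.148430; u=5/4·1.106355+1/2·7.429957+1·7.148430≈12.246352; next y=-1/2·(-4.106355)+1/4·12.246352≈5.114766
n=7: y≈5.114766, sp=-2, e=sp−y≈-7.114766; I≈0.315191, D=e−e_prev≈-8.221121; u=5/4·(-7.114766)+1/2·0.315191+1·(-8.221121)≈-16.956982; next y=-1/2·5.114766+1/4·(-16.956982)≈-6.796628
n=8: y≈-6.796628, sp=-2, e=sp−y≈4.796628; I≈5.111819, D=e−e_prev≈11.911394; u=5/4·4.796628+1/2·5.111819+1·11.911394≈20.463089; next y=-1/2·(-6.796628)+1/4·20.463089≈8.514086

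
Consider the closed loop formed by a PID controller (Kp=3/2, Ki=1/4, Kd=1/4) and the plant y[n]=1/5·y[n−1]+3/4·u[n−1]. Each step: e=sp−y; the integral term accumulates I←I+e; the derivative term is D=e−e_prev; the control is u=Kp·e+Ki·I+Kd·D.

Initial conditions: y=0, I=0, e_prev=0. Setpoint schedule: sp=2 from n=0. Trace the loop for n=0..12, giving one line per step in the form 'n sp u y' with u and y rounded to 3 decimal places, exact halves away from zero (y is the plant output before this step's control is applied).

0 2 4.000 0.000
1 2 -2.000 3.000
2 2 6.300 -0.900
3 2 -4.840 4.545
4 2 10.417 -2.721
5 2 -10.198 7.269
6 2 17.909 -6.195
7 2 -20.184 12.193
8 2 31.649 -12.699
9 2 -38.692 21.197
10 2 56.936 -24.779
11 2 -72.914 37.746
12 2 103.545 -47.136

(exact arithmetic carried between steps; '≈' marks a value shown rounded to 6 d.p. or computed from one; I and e_prev carry over from the previous line; the table rounds u and y to 3 d.p., halves away from zero)
n=0: y=0, sp=2, e=sp−y=2; I=2, D=e−e_prev=2; u=3/2·2+1/4·2+1/4·2=4; next y=1/5·0+3/4·4=3
n=1: y=3, sp=2, e=sp−y=-1; I=1, D=e−e_prev=-3; u=3/2·(-1)+1/4·1+1/4·(-3)=-2; next y=1/5·3+3/4·(-2)=-0.9
n=2: y=-0.9, sp=2, e=sp−y=2.9; I=3.9, D=e−e_prev=3.9; u=3/2·2.9+1/4·3.9+1/4·3.9=6.3; next y=1/5·(-0.9)+3/4·6.3=4.545
n=3: y=4.545, sp=2, e=sp−y=-2.545; I=1.355, D=e−e_prev=-5.445; u=3/2·(-2.545)+1/4·1.355+1/4·(-5.445)=-4.84; next y=1/5·4.545+3/4·(-4.84)=-2.721
n=4: y=-2.721, sp=2, e=sp−y=4.721; I=6.076, D=e−e_prev=7.266; u=3/2·4.721+1/4·6.076+1/4·7.266=10.417; next y=1/5·(-2.721)+3/4·10.417=7.26855
n=5: y=7.26855, sp=2, e=sp−y=-5.26855; I=0.80745, D=e−e_prev=-9.98955; u=3/2·(-5.26855)+1/4·0.80745+1/4·(-9.98955)=-10.19835; next y=1/5·7.26855+3/4·(-10.19835)≈-6.195053
n=6: y≈-6.195053, sp=2, e=sp−y≈8.195053; I≈9.002503, D=e−e_prev≈13.463603; u=3/2·8.195053+1/4·9.002503+1/4·13.463603≈17.909105; next y=1/5·(-6.195053)+3/4·17.909105≈12.192818
n=7: y≈12.192818, sp=2, e=sp−y≈-10.192818; I≈-1.190316, D=e−e_prev≈-18.387871; u=3/2·(-10.192818)+1/4·(-1.190316)+1/4·(-18.387871)≈-20.183774; next y=1/5·12.192818+3/4·(-20.183774)≈-12.699267
n=8: y≈-12.699267, sp=2, e=sp−y≈14.699267; I≈13.508951, D=e−e_prev≈24.892085; u=3/2·14.699267+1/4·13.508951+1/4·24.892085≈31.649159; next y=1/5·(-12.699267)+3/4·31.649159≈21.197016
n=9: y≈21.197016, sp=2, e=sp−y≈-19.197016; I≈-5.688065, D=e−e_prev≈-33.896283; u=3/2·(-19.197016)+1/4·(-5.688065)+1/4·(-33.896283)≈-38.691611; next y=1/5·21.197016+3/4·(-38.691611)≈-24.779305
n=10: y≈-24.779305, sp=2, e=sp−y≈26.779305; I≈21.091240, D=e−e_prev≈45.976321; u=3/2·26.779305+1/4·21.091240+1/4·45.976321≈56.935848; next y=1/5·(-24.779305)+3/4·56.935848≈37.746025
n=11: y≈37.746025, sp=2, e=sp−y≈-35.746025; I≈-14.654785, D=e−e_prev≈-62.525330; u=3/2·(-35.746025)+1/4·(-14.654785)+1/4·(-62.525330)≈-72.914066; next y=1/5·37.746025+3/4·(-72.914066)≈-47.136345
n=12: y≈-47.136345, sp=2, e=sp−y≈49.136345; I≈34.481560, D=e−e_prev≈84.882370; u=3/2·49.136345+1/4·34.481560+1/4·84.882370≈103.545500; next y=1/5·(-47.136345)+3/4·103.545500≈68.231856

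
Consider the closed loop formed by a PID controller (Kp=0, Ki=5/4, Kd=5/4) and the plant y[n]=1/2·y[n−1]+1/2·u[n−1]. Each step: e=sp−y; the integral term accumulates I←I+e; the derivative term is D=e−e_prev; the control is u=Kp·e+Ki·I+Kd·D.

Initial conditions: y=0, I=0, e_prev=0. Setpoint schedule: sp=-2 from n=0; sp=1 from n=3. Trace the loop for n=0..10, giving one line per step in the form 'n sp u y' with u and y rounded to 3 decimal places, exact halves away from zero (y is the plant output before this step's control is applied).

(exact arithmetic carried between steps; '≈' marks a value shown rounded to 6 d.p. or computed from one; I and e_prev carry over from the previous line; the table rounds u and y to 3 d.p., halves away from zero)
n=0: y=0, sp=-2, e=sp−y=-2; I=-2, D=e−e_prev=-2; u=0·(-2)+5/4·(-2)+5/4·(-2)=-5; next y=1/2·0+1/2·(-5)=-2.5
n=1: y=-2.5, sp=-2, e=sp−y=0.5; I=-1.5, D=e−e_prev=2.5; u=0·0.5+5/4·(-1.5)+5/4·2.5=1.25; next y=1/2·(-2.5)+1/2·1.25=-0.625
n=2: y=-0.625, sp=-2, e=sp−y=-1.375; I=-2.875, D=e−e_prev=-1.875; u=0·(-1.375)+5/4·(-2.875)+5/4·(-1.875)=-5.9375; next y=1/2·(-0.625)+1/2·(-5.9375)=-3.28125
n=3: y=-3.28125, sp=1, e=sp−y=4.28125; I=1.40625, D=e−e_prev=5.65625; u=0·4.28125+5/4·1.40625+5/4·5.65625=8.828125; next y=1/2·(-3.28125)+1/2·8.828125≈2.773438
n=4: y≈2.773438, sp=1, e=sp−y≈-1.773438; I≈-0.367188, D=e−e_prev≈-6.054688; u=0·(-1.773438)+5/4·(-0.367188)+5/4·(-6.054688)≈-8.027344; next y=1/2·2.773438+1/2·(-8.027344)≈-2.626953
n=5: y≈-2.626953, sp=1, e=sp−y≈3.626953; I≈3.259766, D=e−e_prev≈5.400391; u=0·3.626953+5/4·3.259766+5/4·5.400391≈10.825195; next y=1/2·(-2.626953)+1/2·10.825195≈4.099121
n=6: y≈4.099121, sp=1, e=sp−y≈-3.099121; I≈0.160645, D=e−e_prev≈-6.726074; u=0·(-3.099121)+5/4·0.160645+5/4·(-6.726074)≈-8.206787; next y=1/2·4.099121+1/2·(-8.206787)≈-2.053833
n=7: y≈-2.053833, sp=1, e=sp−y≈3.053833; I≈3.214478, D=e−e_prev≈6.152954; u=0·3.053833+5/4·3.214478+5/4·6.152954≈11.709290; next y=1/2·(-2.053833)+1/2·11.709290≈4.827728
n=8: y≈4.827728, sp=1, e=sp−y≈-3.827728; I≈-0.613251, D=e−e_prev≈-6.881561; u=0·(-3.827728)+5/4·(-0.613251)+5/4·(-6.881561)≈-9.368515; next y=1/2·4.827728+1/2·(-9.368515)≈-2.270393
n=9: y≈-2.270393, sp=1, e=sp−y≈3.270393; I≈2.657143, D=e−e_prev≈7.098122; u=0·3.270393+5/4·2.657143+5/4·7.098122≈12.194080; next y=1/2·(-2.270393)+1/2·12.194080≈4.961843
n=10: y≈4.961843, sp=1, e=sp−y≈-3.961843; I≈-1.304701, D=e−e_prev≈-7.232237; u=0·(-3.961843)+5/4·(-1.304701)+5/4·(-7.232237)≈-10.671172; next y=1/2·4.961843+1/2·(-10.671172)≈-2.854664

0 -2 -5.000 0.000
1 -2 1.250 -2.500
2 -2 -5.938 -0.625
3 1 8.828 -3.281
4 1 -8.027 2.773
5 1 10.825 -2.627
6 1 -8.207 4.099
7 1 11.709 -2.054
8 1 -9.369 4.828
9 1 12.194 -2.270
10 1 -10.671 4.962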